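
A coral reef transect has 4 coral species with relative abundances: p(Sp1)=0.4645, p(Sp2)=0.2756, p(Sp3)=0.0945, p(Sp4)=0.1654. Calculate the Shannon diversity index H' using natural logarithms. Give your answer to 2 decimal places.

1.23

Each pᵢ ln pᵢ term (working shown to 4 dp, full precision carried): 0.4645×(-0.7668)=-0.3562, 0.2756×(-1.2888)=-0.3552, 0.0945×(-2.3592)=-0.2229, 0.1654×(-1.7994)=-0.2976.
Sum = -1.2319, so H' = 1.23.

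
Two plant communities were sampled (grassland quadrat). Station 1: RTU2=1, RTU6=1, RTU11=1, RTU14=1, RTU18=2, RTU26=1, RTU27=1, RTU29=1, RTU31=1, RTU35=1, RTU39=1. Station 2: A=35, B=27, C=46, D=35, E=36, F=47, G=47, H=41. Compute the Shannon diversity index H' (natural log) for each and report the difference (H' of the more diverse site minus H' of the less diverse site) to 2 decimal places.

0.31

Station 1: N=12, proportions 0.0833, 0.0833, 0.0833, 0.0833, 0.1667, 0.0833, 0.0833, 0.0833, 0.0833, 0.0833, 0.0833, giving H' = 2.3694 (working shown to 4 dp, full precision carried).
Station 2: N=314, proportions 0.1115, 0.086, 0.1465, 0.1115, 0.1146, 0.1497, 0.1497, 0.1306, giving H' = 2.0642.
Difference = |2.3694 − 2.0642| = 0.3052, i.e. 0.31 to 2 decimal places.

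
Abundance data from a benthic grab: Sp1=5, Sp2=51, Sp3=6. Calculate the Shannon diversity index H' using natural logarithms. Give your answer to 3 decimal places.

0.590

Total N = 5+51+6 = 62, so the proportions are 0.08065, 0.82258, 0.09677 (working shown to 5 dp, full precision carried).
Each pᵢ ln pᵢ term: 0.08065×(-2.51770)=-0.20304, 0.82258×(-0.19531)=-0.16066, 0.09677×(-2.33537)=-0.22600.
Sum = -0.58970, so H' = 0.590.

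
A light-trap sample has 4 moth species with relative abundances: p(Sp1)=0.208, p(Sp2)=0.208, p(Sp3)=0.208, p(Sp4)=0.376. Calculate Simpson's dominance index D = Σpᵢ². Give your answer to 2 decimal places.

D = 0.208² + 0.208² + 0.208² + 0.376² = 0.0433 + 0.0433 + 0.0433 + 0.1414 = 0.2712 (working shown to 4 dp, full precision carried).
To 2 decimal places, D = 0.27.

0.27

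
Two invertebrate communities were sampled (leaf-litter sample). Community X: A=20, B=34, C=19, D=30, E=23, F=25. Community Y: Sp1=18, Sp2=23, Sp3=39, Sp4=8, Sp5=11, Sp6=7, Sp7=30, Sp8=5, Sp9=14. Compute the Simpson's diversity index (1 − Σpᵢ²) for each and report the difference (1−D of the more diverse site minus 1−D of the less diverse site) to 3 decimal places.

Community X: N=151, proportions 0.13245, 0.22517, 0.12583, 0.19868, 0.15232, 0.16556, giving 1−D = 0.82584 (working shown to 5 dp, full precision carried).
Community Y: N=155, proportions 0.11613, 0.14839, 0.25161, 0.05161, 0.07097, 0.04516, 0.19355, 0.03226, 0.09032, giving 1−D = 0.84479.
Difference = |0.82584 − 0.84479| = 0.01895, i.e. 0.019 to 3 decimal places.

0.019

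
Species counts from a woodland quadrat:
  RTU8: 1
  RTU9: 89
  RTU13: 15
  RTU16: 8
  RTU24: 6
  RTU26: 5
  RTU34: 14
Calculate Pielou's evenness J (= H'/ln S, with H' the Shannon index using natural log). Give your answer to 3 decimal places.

0.624

Total N = 1+89+15+8+6+5+14 = 138, so the proportions are 0.00725, 0.64493, 0.1087, 0.05797, 0.04348, 0.03623, 0.10145 (working shown to 5 dp, full precision carried).
H' = −Σ pᵢ ln pᵢ = −((-0.03570) + (-0.28288) + (-0.24122) + (-0.16509) + (-0.13633) + (-0.12021) + (-0.23214)) = 1.21356.
With S = 7 species, ln S = 1.94591, so J = 1.21356/1.94591 = 0.62365, i.e. 0.624 to 3 decimal places.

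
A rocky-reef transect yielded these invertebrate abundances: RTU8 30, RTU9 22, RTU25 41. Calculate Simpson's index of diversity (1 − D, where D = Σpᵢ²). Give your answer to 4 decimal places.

Total N = 30+22+41 = 93, so the proportions are 0.322581, 0.236559, 0.44086 (working shown to 6 dp, full precision carried).
D = 0.322581² + 0.236559² + 0.44086² = 0.104058 + 0.055960 + 0.194358 = 0.354376.
So 1 − D = 0.645624, i.e. 0.6456 to 4 decimal places.

0.6456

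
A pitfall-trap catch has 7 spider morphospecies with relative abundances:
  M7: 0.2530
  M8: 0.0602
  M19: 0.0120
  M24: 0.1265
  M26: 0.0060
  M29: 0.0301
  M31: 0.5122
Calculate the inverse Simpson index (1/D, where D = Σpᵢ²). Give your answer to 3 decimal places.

2.881

D = 0.253² + 0.0602² + 0.012² + 0.1265² + 0.006² + 0.0301² + 0.5122² = 0.064009 + 0.003624 + 0.000144 + 0.016002 + 0.000036 + 0.000906 + 0.262349 = 0.347070 (working shown to 6 dp, full precision carried).
So 1/D = 2.88126, i.e. 2.881 to 3 decimal places.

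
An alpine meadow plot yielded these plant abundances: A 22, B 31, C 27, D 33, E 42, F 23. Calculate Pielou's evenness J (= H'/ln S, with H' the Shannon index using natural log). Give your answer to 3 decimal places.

0.986

Total N = 22+31+27+33+42+23 = 178, so the proportions are 0.1236, 0.17416, 0.15169, 0.18539, 0.23596, 0.12921 (working shown to 5 dp, full precision carried).
H' = −Σ pᵢ ln pᵢ = −((-0.25841) + (-0.30439) + (-0.28607) + (-0.31244) + (-0.34075) + (-0.26441)) = 1.76646.
With S = 6 species, ln S = 1.79176, so J = 1.76646/1.79176 = 0.98588, i.e. 0.986 to 3 decimal places.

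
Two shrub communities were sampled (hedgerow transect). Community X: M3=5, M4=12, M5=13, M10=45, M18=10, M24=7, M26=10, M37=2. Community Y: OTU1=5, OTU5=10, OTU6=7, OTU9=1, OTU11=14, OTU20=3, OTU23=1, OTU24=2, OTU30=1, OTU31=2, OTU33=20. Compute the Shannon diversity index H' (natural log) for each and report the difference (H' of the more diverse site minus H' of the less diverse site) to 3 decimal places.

Community X: N=104, proportions 0.04808, 0.11538, 0.125, 0.43269, 0.09615, 0.06731, 0.09615, 0.01923, giving H' = 1.72545 (working shown to 5 dp, full precision carried).
Community Y: N=66, proportions 0.07576, 0.15152, 0.10606, 0.01515, 0.21212, 0.04545, 0.01515, 0.0303, 0.01515, 0.0303, 0.30303, giving H' = 1.95292.
Difference = |1.72545 − 1.95292| = 0.22747, i.e. 0.227 to 3 decimal places.

0.227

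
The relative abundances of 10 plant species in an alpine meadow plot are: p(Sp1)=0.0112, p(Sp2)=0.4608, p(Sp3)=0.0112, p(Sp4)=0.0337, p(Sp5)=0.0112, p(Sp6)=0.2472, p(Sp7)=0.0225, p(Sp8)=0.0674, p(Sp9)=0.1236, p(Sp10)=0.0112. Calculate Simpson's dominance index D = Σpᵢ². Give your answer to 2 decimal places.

D = 0.0112² + 0.4608² + 0.0112² + 0.0337² + 0.0112² + 0.2472² + 0.0225² + 0.0674² + 0.1236² + 0.0112² = 0.0001 + 0.2123 + 0.0001 + 0.0011 + 0.0001 + 0.0611 + 0.0005 + 0.0045 + 0.0153 + 0.0001 = 0.2954 (working shown to 4 dp, full precision carried).
To 2 decimal places, D = 0.30.

0.30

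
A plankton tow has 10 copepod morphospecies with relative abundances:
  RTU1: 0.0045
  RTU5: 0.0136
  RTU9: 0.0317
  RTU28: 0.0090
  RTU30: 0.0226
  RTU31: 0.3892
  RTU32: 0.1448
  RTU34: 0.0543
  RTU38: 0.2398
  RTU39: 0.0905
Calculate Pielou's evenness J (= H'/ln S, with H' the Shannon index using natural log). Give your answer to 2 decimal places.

H' = −Σ pᵢ ln pᵢ = −((-0.0243) + (-0.0584) + (-0.1094) + (-0.0424) + (-0.0856) + (-0.3673) + (-0.2798) + (-0.1582) + (-0.3424) + (-0.2174)) = 1.6853 (working shown to 4 dp, full precision carried).
With S = 10 species, ln S = 2.3026, so J = 1.6853/2.3026 = 0.7319, i.e. 0.73 to 2 decimal places.

0.73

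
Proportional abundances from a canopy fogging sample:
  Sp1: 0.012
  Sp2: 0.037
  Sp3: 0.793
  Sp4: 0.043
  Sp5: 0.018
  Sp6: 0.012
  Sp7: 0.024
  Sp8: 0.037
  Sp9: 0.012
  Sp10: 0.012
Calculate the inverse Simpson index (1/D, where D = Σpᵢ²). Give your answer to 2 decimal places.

1.58

D = 0.012² + 0.037² + 0.793² + 0.043² + 0.018² + 0.012² + 0.024² + 0.037² + 0.012² + 0.012² = 0.00014 + 0.00137 + 0.62885 + 0.00185 + 0.00032 + 0.00014 + 0.00058 + 0.00137 + 0.00014 + 0.00014 = 0.63491 (working shown to 5 dp, full precision carried).
So 1/D = 1.5750, i.e. 1.58 to 2 decimal places.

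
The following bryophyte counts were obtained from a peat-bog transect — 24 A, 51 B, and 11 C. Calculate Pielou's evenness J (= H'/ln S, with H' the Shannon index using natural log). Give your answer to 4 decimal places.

0.8457

Total N = 24+51+11 = 86, so the proportions are 0.27907, 0.593023, 0.127907 (working shown to 6 dp, full precision carried).
H' = −Σ pᵢ ln pᵢ = −((-0.356175) + (-0.309867) + (-0.263035)) = 0.929077.
With S = 3 species, ln S = 1.098612, so J = 0.929077/1.098612 = 0.845682, i.e. 0.8457 to 4 decimal places.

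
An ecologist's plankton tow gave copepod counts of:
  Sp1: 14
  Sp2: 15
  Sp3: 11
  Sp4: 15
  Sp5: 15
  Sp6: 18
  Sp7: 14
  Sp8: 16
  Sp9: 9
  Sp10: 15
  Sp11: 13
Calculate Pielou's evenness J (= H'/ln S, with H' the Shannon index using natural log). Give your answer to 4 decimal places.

Total N = 14+15+11+15+15+18+14+16+9+15+13 = 155, so the proportions are 0.090323, 0.096774, 0.070968, 0.096774, 0.096774, 0.116129, 0.090323, 0.103226, 0.058065, 0.096774, 0.083871 (working shown to 6 dp, full precision carried).
H' = −Σ pᵢ ln pᵢ = −((-0.217169) + (-0.226004) + (-0.187747) + (-0.226004) + (-0.226004) + (-0.250032) + (-0.217169) + (-0.234409) + (-0.165263) + (-0.226004) + (-0.207872)) = 2.383677.
With S = 11 species, ln S = 2.397895, so J = 2.383677/2.397895 = 0.994071, i.e. 0.9941 to 4 decimal places.

0.9941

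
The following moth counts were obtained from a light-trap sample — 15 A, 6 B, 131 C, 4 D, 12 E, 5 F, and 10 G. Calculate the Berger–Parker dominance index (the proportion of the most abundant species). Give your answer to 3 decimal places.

Total N = 15+6+131+4+12+5+10 = 183, so the proportions are 0.08197, 0.03279, 0.71585, 0.02186, 0.06557, 0.02732, 0.05464 (working shown to 5 dp, full precision carried).
The largest proportion is 0.71585, i.e. d = 0.716 to 3 decimal places.

0.716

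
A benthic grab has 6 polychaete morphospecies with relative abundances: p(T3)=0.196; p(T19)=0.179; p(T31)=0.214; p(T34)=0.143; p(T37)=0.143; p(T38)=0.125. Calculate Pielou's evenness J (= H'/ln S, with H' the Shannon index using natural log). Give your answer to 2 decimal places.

0.99

H' = −Σ pᵢ ln pᵢ = −((-0.3194) + (-0.3079) + (-0.3299) + (-0.2781) + (-0.2781) + (-0.2599)) = 1.7735 (working shown to 4 dp, full precision carried).
With S = 6 species, ln S = 1.7918, so J = 1.7735/1.7918 = 0.9898, i.e. 0.99 to 2 decimal places.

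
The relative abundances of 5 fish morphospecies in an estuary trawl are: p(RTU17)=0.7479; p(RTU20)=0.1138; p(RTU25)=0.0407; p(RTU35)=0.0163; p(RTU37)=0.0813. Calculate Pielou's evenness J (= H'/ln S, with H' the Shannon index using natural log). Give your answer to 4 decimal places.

0.5381

H' = −Σ pᵢ ln pᵢ = −((-0.217254) + (-0.247323) + (-0.130302) + (-0.067100) + (-0.204031)) = 0.866011 (working shown to 6 dp, full precision carried).
With S = 5 species, ln S = 1.609438, so J = 0.866011/1.609438 = 0.538083, i.e. 0.5381 to 4 decimal places.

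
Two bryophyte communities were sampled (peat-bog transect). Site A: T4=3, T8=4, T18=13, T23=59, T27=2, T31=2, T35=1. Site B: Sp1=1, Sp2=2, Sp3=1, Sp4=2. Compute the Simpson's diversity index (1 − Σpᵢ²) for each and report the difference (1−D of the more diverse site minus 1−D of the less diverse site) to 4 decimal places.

Site A: N=84, proportions 0.035714, 0.047619, 0.154762, 0.702381, 0.02381, 0.02381, 0.011905, giving 1−D = 0.477891 (working shown to 6 dp, full precision carried).
Site B: N=6, proportions 0.166667, 0.333333, 0.166667, 0.333333, giving 1−D = 0.722222.
Difference = |0.477891 − 0.722222| = 0.244331, i.e. 0.2443 to 4 decimal places.

0.2443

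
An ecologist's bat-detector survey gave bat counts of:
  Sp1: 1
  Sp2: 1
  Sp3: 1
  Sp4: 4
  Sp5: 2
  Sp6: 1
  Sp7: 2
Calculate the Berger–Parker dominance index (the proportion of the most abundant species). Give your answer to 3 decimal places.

0.333

Total N = 1+1+1+4+2+1+2 = 12, so the proportions are 0.08333, 0.08333, 0.08333, 0.33333, 0.16667, 0.08333, 0.16667 (working shown to 5 dp, full precision carried).
The largest proportion is 0.33333, i.e. d = 0.333 to 3 decimal places.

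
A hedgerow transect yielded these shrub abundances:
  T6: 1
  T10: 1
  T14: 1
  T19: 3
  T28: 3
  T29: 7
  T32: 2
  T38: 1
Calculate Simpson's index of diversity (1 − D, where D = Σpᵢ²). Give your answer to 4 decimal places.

0.7922

Total N = 1+1+1+3+3+7+2+1 = 19, so the proportions are 0.052632, 0.052632, 0.052632, 0.157895, 0.157895, 0.368421, 0.105263, 0.052632 (working shown to 6 dp, full precision carried).
D = 0.052632² + 0.052632² + 0.052632² + 0.157895² + 0.157895² + 0.368421² + 0.105263² + 0.052632² = 0.002770 + 0.002770 + 0.002770 + 0.024931 + 0.024931 + 0.135734 + 0.011080 + 0.002770 = 0.207756.
So 1 − D = 0.792244, i.e. 0.7922 to 4 decimal places.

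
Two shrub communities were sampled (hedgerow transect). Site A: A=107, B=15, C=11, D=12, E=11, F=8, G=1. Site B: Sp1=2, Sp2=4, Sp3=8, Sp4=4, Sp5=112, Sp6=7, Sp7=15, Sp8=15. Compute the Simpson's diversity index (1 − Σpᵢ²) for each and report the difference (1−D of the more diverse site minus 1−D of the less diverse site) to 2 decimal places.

0.03

Site A: N=165, proportions 0.6485, 0.0909, 0.0667, 0.0727, 0.0667, 0.0485, 0.0061, giving 1−D = 0.5546 (working shown to 4 dp, full precision carried).
Site B: N=167, proportions 0.012, 0.024, 0.0479, 0.024, 0.6707, 0.0419, 0.0898, 0.0898, giving 1−D = 0.5287.
Difference = |0.5546 − 0.5287| = 0.0259, i.e. 0.03 to 2 decimal places.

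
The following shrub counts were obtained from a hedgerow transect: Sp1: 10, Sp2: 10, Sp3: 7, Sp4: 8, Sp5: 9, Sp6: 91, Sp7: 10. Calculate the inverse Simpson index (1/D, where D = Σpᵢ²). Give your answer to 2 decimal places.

2.40

Total N = 10+10+7+8+9+91+10 = 145, so the proportions are 0.06897, 0.06897, 0.04828, 0.05517, 0.06207, 0.62759, 0.06897 (working shown to 5 dp, full precision carried).
D = 0.06897² + 0.06897² + 0.04828² + 0.05517² + 0.06207² + 0.62759² + 0.06897² = 0.00476 + 0.00476 + 0.00233 + 0.00304 + 0.00385 + 0.39386 + 0.00476 = 0.41736.
So 1/D = 2.3960, i.e. 2.40 to 2 decimal places.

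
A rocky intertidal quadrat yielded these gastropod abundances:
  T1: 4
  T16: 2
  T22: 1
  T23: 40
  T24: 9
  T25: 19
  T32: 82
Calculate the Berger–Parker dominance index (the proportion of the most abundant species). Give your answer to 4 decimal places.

0.5223

Total N = 4+2+1+40+9+19+82 = 157, so the proportions are 0.025478, 0.012739, 0.006369, 0.254777, 0.057325, 0.121019, 0.522293 (working shown to 6 dp, full precision carried).
The largest proportion is 0.522293, i.e. d = 0.5223 to 4 decimal places.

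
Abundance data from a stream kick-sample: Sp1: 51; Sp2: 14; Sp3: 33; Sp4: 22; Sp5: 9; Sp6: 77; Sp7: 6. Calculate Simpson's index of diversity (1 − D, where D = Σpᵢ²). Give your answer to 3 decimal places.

0.768

Total N = 51+14+33+22+9+77+6 = 212, so the proportions are 0.24057, 0.06604, 0.15566, 0.10377, 0.04245, 0.36321, 0.0283 (working shown to 5 dp, full precision carried).
D = 0.24057² + 0.06604² + 0.15566² + 0.10377² + 0.04245² + 0.36321² + 0.0283² = 0.05787 + 0.00436 + 0.02423 + 0.01077 + 0.00180 + 0.13192 + 0.00080 = 0.23176.
So 1 − D = 0.76824, i.e. 0.768 to 3 decimal places.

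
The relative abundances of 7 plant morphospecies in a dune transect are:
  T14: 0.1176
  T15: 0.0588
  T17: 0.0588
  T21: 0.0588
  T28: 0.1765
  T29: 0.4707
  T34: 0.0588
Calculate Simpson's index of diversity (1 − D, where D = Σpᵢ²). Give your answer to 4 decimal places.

0.7196

D = 0.1176² + 0.0588² + 0.0588² + 0.0588² + 0.1765² + 0.4707² + 0.0588² = 0.013830 + 0.003457 + 0.003457 + 0.003457 + 0.031152 + 0.221558 + 0.003457 = 0.280370 (working shown to 6 dp, full precision carried).
So 1 − D = 0.719630, i.e. 0.7196 to 4 decimal places.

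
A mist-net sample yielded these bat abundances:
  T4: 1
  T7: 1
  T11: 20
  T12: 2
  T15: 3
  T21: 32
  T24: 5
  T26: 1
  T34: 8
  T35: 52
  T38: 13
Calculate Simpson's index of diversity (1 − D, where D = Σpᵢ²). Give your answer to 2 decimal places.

0.77

Total N = 1+1+20+2+3+32+5+1+8+52+13 = 138, so the proportions are 0.0072, 0.0072, 0.1449, 0.0145, 0.0217, 0.2319, 0.0362, 0.0072, 0.058, 0.3768, 0.0942 (working shown to 4 dp, full precision carried).
D = 0.0072² + 0.0072² + 0.1449² + 0.0145² + 0.0217² + 0.2319² + 0.0362² + 0.0072² + 0.058² + 0.3768² + 0.0942² = 0.0001 + 0.0001 + 0.0210 + 0.0002 + 0.0005 + 0.0538 + 0.0013 + 0.0001 + 0.0034 + 0.1420 + 0.0089 = 0.2311.
So 1 − D = 0.7689, i.e. 0.77 to 2 decimal places.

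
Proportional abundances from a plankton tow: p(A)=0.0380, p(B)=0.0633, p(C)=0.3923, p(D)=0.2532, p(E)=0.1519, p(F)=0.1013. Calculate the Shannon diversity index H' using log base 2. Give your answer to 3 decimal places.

2.210

Each pᵢ log₂ pᵢ term (working shown to 5 dp, full precision carried): 0.038×(-4.71786)=-0.17928, 0.0633×(-3.98165)=-0.25204, 0.3923×(-1.34997)=-0.52959, 0.2532×(-1.98165)=-0.50175, 0.1519×(-2.71881)=-0.41299, 0.1013×(-3.30329)=-0.33462.
Sum = -2.21027, so H' = 2.210.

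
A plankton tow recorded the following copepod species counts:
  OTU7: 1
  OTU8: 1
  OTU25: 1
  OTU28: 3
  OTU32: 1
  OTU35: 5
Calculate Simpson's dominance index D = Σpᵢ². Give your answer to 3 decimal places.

Total N = 1+1+1+3+1+5 = 12, so the proportions are 0.08333, 0.08333, 0.08333, 0.25, 0.08333, 0.41667 (working shown to 5 dp, full precision carried).
D = 0.08333² + 0.08333² + 0.08333² + 0.25² + 0.08333² + 0.41667² = 0.00694 + 0.00694 + 0.00694 + 0.06250 + 0.00694 + 0.17361 = 0.26389.
To 3 decimal places, D = 0.264.

0.264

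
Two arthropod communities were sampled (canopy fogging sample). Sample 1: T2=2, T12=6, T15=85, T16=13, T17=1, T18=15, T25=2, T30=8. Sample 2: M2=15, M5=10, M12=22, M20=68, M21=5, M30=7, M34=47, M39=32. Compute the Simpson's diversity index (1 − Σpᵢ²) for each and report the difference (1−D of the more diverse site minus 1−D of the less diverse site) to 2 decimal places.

Sample 1: N=132, proportions 0.01515, 0.04545, 0.64394, 0.09848, 0.00758, 0.11364, 0.01515, 0.06061, giving 1−D = 0.55647 (working shown to 5 dp, full precision carried).
Sample 2: N=206, proportions 0.07282, 0.04854, 0.1068, 0.3301, 0.02427, 0.03398, 0.22816, 0.15534, giving 1−D = 0.79404.
Difference = |0.55647 − 0.79404| = 0.23757, i.e. 0.24 to 2 decimal places.

0.24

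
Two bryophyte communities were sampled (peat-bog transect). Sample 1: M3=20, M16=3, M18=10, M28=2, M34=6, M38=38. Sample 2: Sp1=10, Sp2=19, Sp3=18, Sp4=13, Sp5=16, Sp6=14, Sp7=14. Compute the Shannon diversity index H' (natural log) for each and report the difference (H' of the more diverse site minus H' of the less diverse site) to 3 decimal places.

0.553

Sample 1: N=79, proportions 0.25316, 0.03797, 0.12658, 0.02532, 0.07595, 0.48101, giving H' = 1.37449 (working shown to 5 dp, full precision carried).
Sample 2: N=104, proportions 0.09615, 0.18269, 0.17308, 0.125, 0.15385, 0.13462, 0.13462, giving H' = 1.92712.
Difference = |1.37449 − 1.92712| = 0.55263, i.e. 0.553 to 3 decimal places.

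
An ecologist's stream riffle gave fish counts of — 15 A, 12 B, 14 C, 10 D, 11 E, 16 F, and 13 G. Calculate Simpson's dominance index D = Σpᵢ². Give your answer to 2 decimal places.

0.15

Total N = 15+12+14+10+11+16+13 = 91, so the proportions are 0.1648, 0.1319, 0.1538, 0.1099, 0.1209, 0.1758, 0.1429 (working shown to 4 dp, full precision carried).
D = 0.1648² + 0.1319² + 0.1538² + 0.1099² + 0.1209² + 0.1758² + 0.1429² = 0.0272 + 0.0174 + 0.0237 + 0.0121 + 0.0146 + 0.0309 + 0.0204 = 0.1462.
To 2 decimal places, D = 0.15.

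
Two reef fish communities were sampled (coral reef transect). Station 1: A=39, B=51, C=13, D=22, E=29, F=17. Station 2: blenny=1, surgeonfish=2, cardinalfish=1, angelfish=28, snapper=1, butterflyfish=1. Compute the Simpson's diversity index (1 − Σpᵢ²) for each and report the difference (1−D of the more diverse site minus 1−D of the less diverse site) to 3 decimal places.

0.483

Station 1: N=171, proportions 0.22807, 0.29825, 0.07602, 0.12865, 0.16959, 0.09942, giving 1−D = 0.79806 (working shown to 5 dp, full precision carried).
Station 2: N=34, proportions 0.02941, 0.05882, 0.02941, 0.82353, 0.02941, 0.02941, giving 1−D = 0.31488.
Difference = |0.79806 − 0.31488| = 0.48318, i.e. 0.483 to 3 decimal places.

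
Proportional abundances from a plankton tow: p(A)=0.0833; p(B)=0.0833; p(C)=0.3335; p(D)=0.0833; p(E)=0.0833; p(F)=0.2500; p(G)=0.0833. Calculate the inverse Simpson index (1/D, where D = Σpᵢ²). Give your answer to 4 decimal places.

D = 0.0833² + 0.0833² + 0.3335² + 0.0833² + 0.0833² + 0.25² + 0.0833² = 0.00693889 + 0.00693889 + 0.11122225 + 0.00693889 + 0.00693889 + 0.06250000 + 0.00693889 = 0.20841670 (working shown to 8 dp, full precision carried).
So 1/D = 4.798080, i.e. 4.7981 to 4 decimal places.

4.7981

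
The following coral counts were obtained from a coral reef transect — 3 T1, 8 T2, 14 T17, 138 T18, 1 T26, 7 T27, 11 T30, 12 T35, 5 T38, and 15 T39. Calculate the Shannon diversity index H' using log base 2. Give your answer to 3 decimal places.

Total N = 3+8+14+138+1+7+11+12+5+15 = 214, so the proportions are 0.01402, 0.03738, 0.06542, 0.64486, 0.00467, 0.03271, 0.0514, 0.05607, 0.02336, 0.07009 (working shown to 5 dp, full precision carried).
Each pᵢ log₂ pᵢ term: 0.01402×(-6.15650)=-0.08631, 0.03738×(-4.74147)=-0.17725, 0.06542×(-3.93411)=-0.25737, 0.64486×(-0.63294)=-0.40816, 0.00467×(-7.74147)=-0.03618, 0.03271×(-4.93411)=-0.16140, 0.0514×(-4.28204)=-0.22010, 0.05607×(-4.15650)=-0.23308, 0.02336×(-5.41954)=-0.12662, 0.07009×(-3.83458)=-0.26878.
Sum = -1.97524, so H' = 1.975.

1.975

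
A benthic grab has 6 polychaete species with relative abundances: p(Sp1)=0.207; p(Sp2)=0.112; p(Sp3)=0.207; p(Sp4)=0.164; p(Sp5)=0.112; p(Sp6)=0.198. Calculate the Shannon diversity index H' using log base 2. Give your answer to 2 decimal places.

2.54

Each pᵢ log₂ pᵢ term (working shown to 4 dp, full precision carried): 0.207×(-2.2723)=-0.4704, 0.112×(-3.1584)=-0.3537, 0.207×(-2.2723)=-0.4704, 0.164×(-2.6082)=-0.4278, 0.112×(-3.1584)=-0.3537, 0.198×(-2.3364)=-0.4626.
Sum = -2.5386, so H' = 2.54.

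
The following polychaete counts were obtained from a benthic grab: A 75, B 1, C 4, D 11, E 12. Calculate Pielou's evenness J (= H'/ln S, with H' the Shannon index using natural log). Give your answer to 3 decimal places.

0.554

Total N = 75+1+4+11+12 = 103, so the proportions are 0.72816, 0.00971, 0.03883, 0.1068, 0.1165 (working shown to 5 dp, full precision carried).
H' = −Σ pᵢ ln pᵢ = −((-0.23100) + (-0.04500) + (-0.12615) + (-0.23889) + (-0.25046)) = 0.89150.
With S = 5 species, ln S = 1.60944, so J = 0.89150/1.60944 = 0.55392, i.e. 0.554 to 3 decimal places.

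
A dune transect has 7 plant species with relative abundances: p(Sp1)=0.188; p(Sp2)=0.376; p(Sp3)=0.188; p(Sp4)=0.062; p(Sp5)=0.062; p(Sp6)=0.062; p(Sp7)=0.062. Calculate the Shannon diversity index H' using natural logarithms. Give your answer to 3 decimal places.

Each pᵢ ln pᵢ term (working shown to 5 dp, full precision carried): 0.188×(-1.67131)=-0.31421, 0.376×(-0.97817)=-0.36779, 0.188×(-1.67131)=-0.31421, 0.062×(-2.78062)=-0.17240, 0.062×(-2.78062)=-0.17240, 0.062×(-2.78062)=-0.17240, 0.062×(-2.78062)=-0.17240.
Sum = -1.68580, so H' = 1.686.

1.686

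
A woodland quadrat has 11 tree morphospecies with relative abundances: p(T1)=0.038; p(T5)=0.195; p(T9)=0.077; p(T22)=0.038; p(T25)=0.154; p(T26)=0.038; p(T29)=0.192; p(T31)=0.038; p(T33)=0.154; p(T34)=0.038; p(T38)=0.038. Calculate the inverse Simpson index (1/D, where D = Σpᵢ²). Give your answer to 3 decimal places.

D = 0.038² + 0.195² + 0.077² + 0.038² + 0.154² + 0.038² + 0.192² + 0.038² + 0.154² + 0.038² + 0.038² = 0.0014440 + 0.0380250 + 0.0059290 + 0.0014440 + 0.0237160 + 0.0014440 + 0.0368640 + 0.0014440 + 0.0237160 + 0.0014440 + 0.0014440 = 0.1369140 (working shown to 7 dp, full precision carried).
So 1/D = 7.30385, i.e. 7.304 to 3 decimal places.

7.304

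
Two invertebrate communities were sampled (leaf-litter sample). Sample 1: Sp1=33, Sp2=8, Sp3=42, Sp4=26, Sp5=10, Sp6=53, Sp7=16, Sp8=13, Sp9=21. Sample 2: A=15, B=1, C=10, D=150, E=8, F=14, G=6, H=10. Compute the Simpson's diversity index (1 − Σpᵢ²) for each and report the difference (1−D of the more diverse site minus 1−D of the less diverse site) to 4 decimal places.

Sample 1: N=222, proportions 0.148649, 0.036036, 0.189189, 0.117117, 0.045045, 0.238739, 0.072072, 0.058559, 0.094595, giving 1−D = 0.850499 (working shown to 6 dp, full precision carried).
Sample 2: N=214, proportions 0.070093, 0.004673, 0.046729, 0.700935, 0.037383, 0.065421, 0.028037, 0.046729, giving 1−D = 0.492925.
Difference = |0.850499 − 0.492925| = 0.357574, i.e. 0.3576 to 4 decimal places.

0.3576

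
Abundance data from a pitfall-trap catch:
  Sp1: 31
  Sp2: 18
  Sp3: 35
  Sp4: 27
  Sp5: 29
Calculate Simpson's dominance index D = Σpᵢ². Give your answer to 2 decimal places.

0.21

Total N = 31+18+35+27+29 = 140, so the proportions are 0.2214, 0.1286, 0.25, 0.1929, 0.2071 (working shown to 4 dp, full precision carried).
D = 0.2214² + 0.1286² + 0.25² + 0.1929² + 0.2071² = 0.0490 + 0.0165 + 0.0625 + 0.0372 + 0.0429 = 0.2082.
To 2 decimal places, D = 0.21.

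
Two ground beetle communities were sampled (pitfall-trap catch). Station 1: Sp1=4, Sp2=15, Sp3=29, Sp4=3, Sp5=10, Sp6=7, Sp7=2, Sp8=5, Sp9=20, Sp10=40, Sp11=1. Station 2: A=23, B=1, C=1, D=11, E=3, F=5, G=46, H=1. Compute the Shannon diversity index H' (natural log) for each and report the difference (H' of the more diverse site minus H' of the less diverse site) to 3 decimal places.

Station 1: N=136, proportions 0.02941, 0.11029, 0.21324, 0.02206, 0.07353, 0.05147, 0.01471, 0.03676, 0.14706, 0.29412, 0.00735, giving H' = 1.96660 (working shown to 5 dp, full precision carried).
Station 2: N=91, proportions 0.25275, 0.01099, 0.01099, 0.12088, 0.03297, 0.05495, 0.50549, 0.01099, giving H' = 1.36851.
Difference = |1.96660 − 1.36851| = 0.59809, i.e. 0.598 to 3 decimal places.

0.598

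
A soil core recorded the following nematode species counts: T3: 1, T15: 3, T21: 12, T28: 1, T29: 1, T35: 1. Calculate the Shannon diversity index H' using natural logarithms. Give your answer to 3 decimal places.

Total N = 1+3+12+1+1+1 = 19, so the proportions are 0.05263, 0.15789, 0.63158, 0.05263, 0.05263, 0.05263 (working shown to 5 dp, full precision carried).
Each pᵢ ln pᵢ term: 0.05263×(-2.94444)=-0.15497, 0.15789×(-1.84583)=-0.29145, 0.63158×(-0.45953)=-0.29023, 0.05263×(-2.94444)=-0.15497, 0.05263×(-2.94444)=-0.15497, 0.05263×(-2.94444)=-0.15497.
Sum = -1.20156, so H' = 1.202.

1.202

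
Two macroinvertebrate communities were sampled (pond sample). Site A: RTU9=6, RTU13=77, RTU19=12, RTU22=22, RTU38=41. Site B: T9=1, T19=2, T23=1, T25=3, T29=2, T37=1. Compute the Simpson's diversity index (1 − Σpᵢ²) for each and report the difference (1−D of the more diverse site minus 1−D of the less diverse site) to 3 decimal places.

0.131

Site A: N=158, proportions 0.03797, 0.48734, 0.07595, 0.13924, 0.25949, giving 1−D = 0.66856 (working shown to 5 dp, full precision carried).
Site B: N=10, proportions 0.1, 0.2, 0.1, 0.3, 0.2, 0.1, giving 1−D = 0.80000.
Difference = |0.66856 − 0.80000| = 0.13144, i.e. 0.131 to 3 decimal places.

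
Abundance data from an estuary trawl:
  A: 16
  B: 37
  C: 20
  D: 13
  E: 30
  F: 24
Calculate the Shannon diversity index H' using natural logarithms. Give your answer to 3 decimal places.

1.731

Total N = 16+37+20+13+30+24 = 140, so the proportions are 0.11429, 0.26429, 0.14286, 0.09286, 0.21429, 0.17143 (working shown to 5 dp, full precision carried).
Each pᵢ ln pᵢ term: 0.11429×(-2.16905)=-0.24789, 0.26429×(-1.33072)=-0.35169, 0.14286×(-1.94591)=-0.27799, 0.09286×(-2.37669)=-0.22069, 0.21429×(-1.54045)=-0.33010, 0.17143×(-1.76359)=-0.30233.
Sum = -1.73069, so H' = 1.731.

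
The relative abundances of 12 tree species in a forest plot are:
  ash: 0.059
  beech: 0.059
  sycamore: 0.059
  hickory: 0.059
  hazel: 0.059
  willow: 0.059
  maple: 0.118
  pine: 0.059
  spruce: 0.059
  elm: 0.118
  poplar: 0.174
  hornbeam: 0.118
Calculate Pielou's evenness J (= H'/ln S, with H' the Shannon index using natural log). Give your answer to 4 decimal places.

H' = −Σ pᵢ ln pᵢ = −((-0.166983) + (-0.166983) + (-0.166983) + (-0.166983) + (-0.166983) + (-0.166983) + (-0.252174) + (-0.166983) + (-0.166983) + (-0.252174) + (-0.304274) + (-0.252174)) = 2.396660 (working shown to 6 dp, full precision carried).
With S = 12 species, ln S = 2.484907, so J = 2.396660/2.484907 = 0.964487, i.e. 0.9645 to 4 decimal places.

0.9645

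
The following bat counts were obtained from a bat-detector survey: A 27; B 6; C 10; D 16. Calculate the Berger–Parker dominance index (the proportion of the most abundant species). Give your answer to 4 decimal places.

0.4576

Total N = 27+6+10+16 = 59, so the proportions are 0.457627, 0.101695, 0.169492, 0.271186 (working shown to 6 dp, full precision carried).
The largest proportion is 0.457627, i.e. d = 0.4576 to 4 decimal places.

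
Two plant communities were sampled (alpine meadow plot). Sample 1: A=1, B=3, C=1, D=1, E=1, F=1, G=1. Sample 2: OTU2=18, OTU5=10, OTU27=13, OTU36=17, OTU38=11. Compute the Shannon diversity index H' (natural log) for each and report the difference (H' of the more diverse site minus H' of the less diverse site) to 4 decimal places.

Sample 1: N=9, proportions 0.11111111, 0.33333333, 0.11111111, 0.11111111, 0.11111111, 0.11111111, 0.11111111, giving H' = 1.83102048 (working shown to 8 dp, full precision carried).
Sample 2: N=69, proportions 0.26086957, 0.14492754, 0.1884058, 0.24637681, 0.15942029, giving H' = 1.58282594.
Difference = |1.83102048 − 1.58282594| = 0.24819454, i.e. 0.2482 to 4 decimal places.

0.2482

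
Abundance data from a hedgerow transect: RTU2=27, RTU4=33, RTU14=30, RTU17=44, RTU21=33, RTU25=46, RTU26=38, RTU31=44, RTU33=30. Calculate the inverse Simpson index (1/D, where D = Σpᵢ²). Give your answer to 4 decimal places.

Total N = 27+33+30+44+33+46+38+44+30 = 325, so the proportions are 0.08307692, 0.10153846, 0.09230769, 0.13538462, 0.10153846, 0.14153846, 0.11692308, 0.13538462, 0.09230769 (working shown to 8 dp, full precision carried).
D = 0.08307692² + 0.10153846² + 0.09230769² + 0.13538462² + 0.10153846² + 0.14153846² + 0.11692308² + 0.13538462² + 0.09230769² = 0.00690178 + 0.01031006 + 0.00852071 + 0.01832899 + 0.01031006 + 0.02003314 + 0.01367101 + 0.01832899 + 0.00852071 = 0.11492544.
So 1/D = 8.701293, i.e. 8.7013 to 4 decimal places.

8.7013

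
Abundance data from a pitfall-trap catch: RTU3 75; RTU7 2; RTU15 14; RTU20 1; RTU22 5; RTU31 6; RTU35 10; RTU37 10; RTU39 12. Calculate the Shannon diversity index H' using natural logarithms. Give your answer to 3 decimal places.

1.521

Total N = 75+2+14+1+5+6+10+10+12 = 135, so the proportions are 0.55556, 0.01481, 0.1037, 0.00741, 0.03704, 0.04444, 0.07407, 0.07407, 0.08889 (working shown to 5 dp, full precision carried).
Each pᵢ ln pᵢ term: 0.55556×(-0.58779)=-0.32655, 0.01481×(-4.21213)=-0.06240, 0.1037×(-2.26622)=-0.23502, 0.00741×(-4.90527)=-0.03634, 0.03704×(-3.29584)=-0.12207, 0.04444×(-3.11352)=-0.13838, 0.07407×(-2.60269)=-0.19279, 0.07407×(-2.60269)=-0.19279, 0.08889×(-2.42037)=-0.21514.
Sum = -1.52147, so H' = 1.521.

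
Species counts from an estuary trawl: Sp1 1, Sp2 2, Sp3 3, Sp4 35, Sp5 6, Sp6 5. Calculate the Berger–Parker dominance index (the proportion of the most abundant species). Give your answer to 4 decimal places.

Total N = 1+2+3+35+6+5 = 52, so the proportions are 0.019231, 0.038462, 0.057692, 0.673077, 0.115385, 0.096154 (working shown to 6 dp, full precision carried).
The largest proportion is 0.673077, i.e. d = 0.6731 to 4 decimal places.

0.6731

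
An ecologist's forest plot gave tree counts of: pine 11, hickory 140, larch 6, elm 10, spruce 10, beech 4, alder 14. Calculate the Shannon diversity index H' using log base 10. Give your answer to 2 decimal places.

0.47

Total N = 11+140+6+10+10+4+14 = 195, so the proportions are 0.0564, 0.7179, 0.0308, 0.0513, 0.0513, 0.0205, 0.0718 (working shown to 4 dp, full precision carried).
Each pᵢ log₁₀ pᵢ term: 0.0564×(-1.2486)=-0.0704, 0.7179×(-0.1439)=-0.1033, 0.0308×(-1.5119)=-0.0465, 0.0513×(-1.2900)=-0.0662, 0.0513×(-1.2900)=-0.0662, 0.0205×(-1.6880)=-0.0346, 0.0718×(-1.1439)=-0.0821.
Sum = -0.4693, so H' = 0.47.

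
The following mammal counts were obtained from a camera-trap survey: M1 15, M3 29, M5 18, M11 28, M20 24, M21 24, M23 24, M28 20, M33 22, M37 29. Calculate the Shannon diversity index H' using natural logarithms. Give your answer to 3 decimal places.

2.284

Total N = 15+29+18+28+24+24+24+20+22+29 = 233, so the proportions are 0.06438, 0.12446, 0.07725, 0.12017, 0.103, 0.103, 0.103, 0.08584, 0.09442, 0.12446 (working shown to 5 dp, full precision carried).
Each pᵢ ln pᵢ term: 0.06438×(-2.74299)=-0.17659, 0.12446×(-2.08374)=-0.25935, 0.07725×(-2.56067)=-0.19782, 0.12017×(-2.11883)=-0.25462, 0.103×(-2.27298)=-0.23413, 0.103×(-2.27298)=-0.23413, 0.103×(-2.27298)=-0.23413, 0.08584×(-2.45531)=-0.21076, 0.09442×(-2.36000)=-0.22283, 0.12446×(-2.08374)=-0.25935.
Sum = -2.28370, so H' = 2.284.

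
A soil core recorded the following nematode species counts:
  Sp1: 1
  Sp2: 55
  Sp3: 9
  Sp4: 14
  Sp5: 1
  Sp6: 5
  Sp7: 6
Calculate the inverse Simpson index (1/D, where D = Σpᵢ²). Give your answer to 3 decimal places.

Total N = 1+55+9+14+1+5+6 = 91, so the proportions are 0.010989, 0.604396, 0.098901, 0.153846, 0.010989, 0.054945, 0.065934 (working shown to 6 dp, full precision carried).
D = 0.010989² + 0.604396² + 0.098901² + 0.153846² + 0.010989² + 0.054945² + 0.065934² = 0.000121 + 0.365294 + 0.009781 + 0.023669 + 0.000121 + 0.003019 + 0.004347 = 0.406352.
So 1/D = 2.46092, i.e. 2.461 to 3 decimal places.

2.461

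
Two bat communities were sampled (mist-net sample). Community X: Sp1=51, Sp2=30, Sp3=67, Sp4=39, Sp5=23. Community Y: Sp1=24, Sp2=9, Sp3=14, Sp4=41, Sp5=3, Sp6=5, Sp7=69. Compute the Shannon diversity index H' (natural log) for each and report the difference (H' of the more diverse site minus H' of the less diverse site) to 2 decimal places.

0.00

Community X: N=210, proportions 0.2429, 0.1429, 0.319, 0.1857, 0.1095, giving H' = 1.5411 (working shown to 4 dp, full precision carried).
Community Y: N=165, proportions 0.1455, 0.0545, 0.0848, 0.2485, 0.0182, 0.0303, 0.4182, giving H' = 1.5378.
Difference = |1.5411 − 1.5378| = 0.0033, i.e. 0.00 to 2 decimal places.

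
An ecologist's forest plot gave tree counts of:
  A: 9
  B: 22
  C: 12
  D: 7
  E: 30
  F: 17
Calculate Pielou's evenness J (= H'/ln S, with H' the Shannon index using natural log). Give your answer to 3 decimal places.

Total N = 9+22+12+7+30+17 = 97, so the proportions are 0.09278, 0.2268, 0.12371, 0.07216, 0.30928, 0.17526 (working shown to 5 dp, full precision carried).
H' = −Σ pᵢ ln pᵢ = −((-0.22059) + (-0.33650) + (-0.25853) + (-0.18971) + (-0.36294) + (-0.30521)) = 1.67349.
With S = 6 species, ln S = 1.79176, so J = 1.67349/1.79176 = 0.93399, i.e. 0.934 to 3 decimal places.

0.934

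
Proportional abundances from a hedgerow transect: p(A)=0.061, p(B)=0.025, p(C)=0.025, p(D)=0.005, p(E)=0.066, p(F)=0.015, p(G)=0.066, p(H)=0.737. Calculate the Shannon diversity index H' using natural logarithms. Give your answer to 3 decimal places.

Each pᵢ ln pᵢ term (working shown to 5 dp, full precision carried): 0.061×(-2.79688)=-0.17061, 0.025×(-3.68888)=-0.09222, 0.025×(-3.68888)=-0.09222, 0.005×(-5.29832)=-0.02649, 0.066×(-2.71810)=-0.17939, 0.015×(-4.19971)=-0.06300, 0.066×(-2.71810)=-0.17939, 0.737×(-0.30517)=-0.22491.
Sum = -1.02824, so H' = 1.028.

1.028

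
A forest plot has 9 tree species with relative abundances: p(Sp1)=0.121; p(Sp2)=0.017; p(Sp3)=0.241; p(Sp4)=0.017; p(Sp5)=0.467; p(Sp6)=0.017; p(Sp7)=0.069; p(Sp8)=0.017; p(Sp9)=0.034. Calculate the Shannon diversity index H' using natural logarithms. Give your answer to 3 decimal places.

Each pᵢ ln pᵢ term (working shown to 5 dp, full precision carried): 0.121×(-2.11196)=-0.25555, 0.017×(-4.07454)=-0.06927, 0.241×(-1.42296)=-0.34293, 0.017×(-4.07454)=-0.06927, 0.467×(-0.76143)=-0.35559, 0.017×(-4.07454)=-0.06927, 0.069×(-2.67365)=-0.18448, 0.017×(-4.07454)=-0.06927, 0.034×(-3.38139)=-0.11497.
Sum = -1.53058, so H' = 1.531.

1.531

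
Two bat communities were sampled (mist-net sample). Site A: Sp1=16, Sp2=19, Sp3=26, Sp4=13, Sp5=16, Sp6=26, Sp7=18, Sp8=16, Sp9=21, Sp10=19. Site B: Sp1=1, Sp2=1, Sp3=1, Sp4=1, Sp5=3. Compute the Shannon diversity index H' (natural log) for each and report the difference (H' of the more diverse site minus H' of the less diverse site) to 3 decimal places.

Site A: N=190, proportions 0.084211, 0.1, 0.136842, 0.068421, 0.084211, 0.136842, 0.094737, 0.084211, 0.110526, 0.1, giving H' = 2.280182 (working shown to 6 dp, full precision carried).
Site B: N=7, proportions 0.142857, 0.142857, 0.142857, 0.142857, 0.428571, giving H' = 1.475076.
Difference = |2.280182 − 1.475076| = 0.805106, i.e. 0.805 to 3 decimal places.

0.805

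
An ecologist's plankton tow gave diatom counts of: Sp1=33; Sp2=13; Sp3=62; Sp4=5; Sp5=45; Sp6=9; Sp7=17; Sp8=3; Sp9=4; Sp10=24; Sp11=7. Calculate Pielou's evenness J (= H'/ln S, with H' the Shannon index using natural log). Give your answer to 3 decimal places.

Total N = 33+13+62+5+45+9+17+3+4+24+7 = 222, so the proportions are 0.14865, 0.05856, 0.27928, 0.02252, 0.2027, 0.04054, 0.07658, 0.01351, 0.01802, 0.10811, 0.03153 (working shown to 5 dp, full precision carried).
H' = −Σ pᵢ ln pᵢ = −((-0.28335) + (-0.16617) + (-0.35623) + (-0.08543) + (-0.32352) + (-0.12995) + (-0.19676) + (-0.05816) + (-0.07237) + (-0.24050) + (-0.10900)) = 2.02144.
With S = 11 species, ln S = 2.39790, so J = 2.02144/2.39790 = 0.84301, i.e. 0.843 to 3 decimal places.

0.843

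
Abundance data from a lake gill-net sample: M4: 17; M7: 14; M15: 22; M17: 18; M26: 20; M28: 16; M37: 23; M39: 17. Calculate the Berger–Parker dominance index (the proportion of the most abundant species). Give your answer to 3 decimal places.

Total N = 17+14+22+18+20+16+23+17 = 147, so the proportions are 0.11565, 0.09524, 0.14966, 0.12245, 0.13605, 0.10884, 0.15646, 0.11565 (working shown to 5 dp, full precision carried).
The largest proportion is 0.15646, i.e. d = 0.156 to 3 decimal places.

0.156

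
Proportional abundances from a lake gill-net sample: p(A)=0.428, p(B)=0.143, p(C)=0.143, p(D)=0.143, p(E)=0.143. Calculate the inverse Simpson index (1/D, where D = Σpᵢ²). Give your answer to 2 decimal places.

3.77

D = 0.428² + 0.143² + 0.143² + 0.143² + 0.143² = 0.183184 + 0.020449 + 0.020449 + 0.020449 + 0.020449 = 0.264980 (working shown to 6 dp, full precision carried).
So 1/D = 3.7739, i.e. 3.77 to 2 decimal places.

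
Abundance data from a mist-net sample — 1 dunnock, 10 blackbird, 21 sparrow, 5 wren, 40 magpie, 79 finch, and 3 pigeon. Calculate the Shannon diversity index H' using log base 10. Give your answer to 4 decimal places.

Total N = 1+10+21+5+40+79+3 = 159, so the proportions are 0.006289, 0.062893, 0.132075, 0.031447, 0.251572, 0.496855, 0.018868 (working shown to 6 dp, full precision carried).
Each pᵢ log₁₀ pᵢ term: 0.006289×(-2.201397)=-0.013845, 0.062893×(-1.201397)=-0.075560, 0.132075×(-0.879178)=-0.116118, 0.031447×(-1.502427)=-0.047246, 0.251572×(-0.599337)=-0.150777, 0.496855×(-0.303770)=-0.150930, 0.018868×(-1.724276)=-0.032534.
Sum = -0.587009, so H' = 0.5870.

0.5870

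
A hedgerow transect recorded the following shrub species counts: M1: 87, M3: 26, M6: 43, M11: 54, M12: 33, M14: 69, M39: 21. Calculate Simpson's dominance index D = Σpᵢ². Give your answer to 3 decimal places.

Total N = 87+26+43+54+33+69+21 = 333, so the proportions are 0.26126, 0.07808, 0.12913, 0.16216, 0.0991, 0.20721, 0.06306 (working shown to 5 dp, full precision carried).
D = 0.26126² + 0.07808² + 0.12913² + 0.16216² + 0.0991² + 0.20721² + 0.06306² = 0.06826 + 0.00610 + 0.01667 + 0.02630 + 0.00982 + 0.04293 + 0.00398 = 0.17406.
To 3 decimal places, D = 0.174.

0.174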